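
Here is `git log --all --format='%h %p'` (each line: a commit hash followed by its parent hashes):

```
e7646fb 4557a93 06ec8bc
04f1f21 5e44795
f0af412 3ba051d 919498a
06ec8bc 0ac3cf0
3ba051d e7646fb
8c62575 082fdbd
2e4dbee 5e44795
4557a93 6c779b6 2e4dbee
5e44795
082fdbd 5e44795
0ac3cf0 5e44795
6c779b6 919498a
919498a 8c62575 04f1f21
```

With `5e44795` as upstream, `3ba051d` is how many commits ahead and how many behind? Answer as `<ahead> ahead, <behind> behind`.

Reachable from 3ba051d: {04f1f21, 06ec8bc, 082fdbd, 0ac3cf0, 2e4dbee, 3ba051d, 4557a93, 5e44795, 6c779b6, 8c62575, 919498a, e7646fb}.
Reachable from 5e44795: {5e44795}.
Only in 3ba051d's history (ahead): {04f1f21, 06ec8bc, 082fdbd, 0ac3cf0, 2e4dbee, 3ba051d, 4557a93, 6c779b6, 8c62575, 919498a, e7646fb} — 11.
Only in 5e44795's history (behind): {} — 0.

11 ahead, 0 behind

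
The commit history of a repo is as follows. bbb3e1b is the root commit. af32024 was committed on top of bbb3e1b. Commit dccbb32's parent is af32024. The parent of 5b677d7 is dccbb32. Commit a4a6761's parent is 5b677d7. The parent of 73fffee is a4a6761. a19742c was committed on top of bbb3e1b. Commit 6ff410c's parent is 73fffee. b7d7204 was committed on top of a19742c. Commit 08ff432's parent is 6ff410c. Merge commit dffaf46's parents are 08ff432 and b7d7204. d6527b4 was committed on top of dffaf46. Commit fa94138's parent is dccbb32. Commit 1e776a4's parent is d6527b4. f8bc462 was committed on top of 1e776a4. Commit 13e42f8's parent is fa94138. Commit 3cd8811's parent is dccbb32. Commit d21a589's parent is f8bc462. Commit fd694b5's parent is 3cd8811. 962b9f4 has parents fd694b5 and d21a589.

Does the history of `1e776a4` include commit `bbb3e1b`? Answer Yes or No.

Ancestors of 1e776a4 (commits reachable by following parents): {08ff432, 1e776a4, 5b677d7, 6ff410c, 73fffee, a19742c, a4a6761, af32024, b7d7204, bbb3e1b, d6527b4, dccbb32, dffaf46}.
bbb3e1b is in that set, so it is an ancestor of 1e776a4.

Yes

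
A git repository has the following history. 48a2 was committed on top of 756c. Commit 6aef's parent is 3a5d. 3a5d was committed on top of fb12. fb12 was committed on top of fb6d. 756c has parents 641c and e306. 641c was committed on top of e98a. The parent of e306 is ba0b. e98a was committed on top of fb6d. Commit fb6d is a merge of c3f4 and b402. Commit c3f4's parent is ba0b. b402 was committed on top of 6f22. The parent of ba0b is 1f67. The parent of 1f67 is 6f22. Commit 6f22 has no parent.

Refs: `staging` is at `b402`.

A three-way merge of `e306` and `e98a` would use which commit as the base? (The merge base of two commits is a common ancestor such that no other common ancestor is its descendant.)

ba0b

Ancestors of e306: {1f67, 6f22, ba0b, e306}.
Ancestors of e98a: {1f67, 6f22, b402, ba0b, c3f4, e98a, fb6d}.
Common ancestors: {1f67, 6f22, ba0b}.
Among these, ba0b is not an ancestor of any other common ancestor — it is the merge base.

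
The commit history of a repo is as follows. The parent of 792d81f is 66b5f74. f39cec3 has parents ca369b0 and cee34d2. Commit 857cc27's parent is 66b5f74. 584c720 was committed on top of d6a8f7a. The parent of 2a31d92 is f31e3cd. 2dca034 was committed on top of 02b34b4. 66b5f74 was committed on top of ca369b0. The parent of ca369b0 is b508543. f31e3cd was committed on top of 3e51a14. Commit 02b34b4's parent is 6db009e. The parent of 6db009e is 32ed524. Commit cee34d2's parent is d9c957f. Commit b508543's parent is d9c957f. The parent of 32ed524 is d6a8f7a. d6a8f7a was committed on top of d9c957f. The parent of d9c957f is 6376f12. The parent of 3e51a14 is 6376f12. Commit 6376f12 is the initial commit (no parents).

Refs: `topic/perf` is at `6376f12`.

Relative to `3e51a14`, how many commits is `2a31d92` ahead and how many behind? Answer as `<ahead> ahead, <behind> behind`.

2 ahead, 0 behind

Reachable from 2a31d92: {2a31d92, 3e51a14, 6376f12, f31e3cd}.
Reachable from 3e51a14: {3e51a14, 6376f12}.
Only in 2a31d92's history (ahead): {2a31d92, f31e3cd} — 2.
Only in 3e51a14's history (behind): {} — 0.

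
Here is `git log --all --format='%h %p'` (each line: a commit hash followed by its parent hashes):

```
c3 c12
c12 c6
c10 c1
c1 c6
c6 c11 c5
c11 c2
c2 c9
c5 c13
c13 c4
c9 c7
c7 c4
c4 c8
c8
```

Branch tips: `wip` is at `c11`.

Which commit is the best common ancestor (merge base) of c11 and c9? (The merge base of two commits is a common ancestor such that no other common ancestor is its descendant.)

c9

Ancestors of c11: {c11, c2, c4, c7, c8, c9}.
Ancestors of c9: {c4, c7, c8, c9}.
Common ancestors: {c4, c7, c8, c9}.
Among these, c9 is not an ancestor of any other common ancestor — it is the merge base.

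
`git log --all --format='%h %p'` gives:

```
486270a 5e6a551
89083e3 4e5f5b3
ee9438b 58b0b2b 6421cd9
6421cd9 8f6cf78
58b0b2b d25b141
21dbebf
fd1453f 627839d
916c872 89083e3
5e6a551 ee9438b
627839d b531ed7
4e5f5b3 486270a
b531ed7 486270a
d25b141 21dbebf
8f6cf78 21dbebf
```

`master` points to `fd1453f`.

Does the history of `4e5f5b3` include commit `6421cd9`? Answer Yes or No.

Yes

Ancestors of 4e5f5b3 (commits reachable by following parents): {21dbebf, 486270a, 4e5f5b3, 58b0b2b, 5e6a551, 6421cd9, 8f6cf78, d25b141, ee9438b}.
6421cd9 is in that set, so it is an ancestor of 4e5f5b3.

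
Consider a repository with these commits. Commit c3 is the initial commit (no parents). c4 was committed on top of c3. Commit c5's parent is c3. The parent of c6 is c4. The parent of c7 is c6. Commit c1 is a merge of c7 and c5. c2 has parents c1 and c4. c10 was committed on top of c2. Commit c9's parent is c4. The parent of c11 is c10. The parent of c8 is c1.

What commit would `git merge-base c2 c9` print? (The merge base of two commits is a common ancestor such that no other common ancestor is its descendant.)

Ancestors of c2: {c1, c2, c3, c4, c5, c6, c7}.
Ancestors of c9: {c3, c4, c9}.
Common ancestors: {c3, c4}.
Among these, c4 is not an ancestor of any other common ancestor — it is the merge base.

c4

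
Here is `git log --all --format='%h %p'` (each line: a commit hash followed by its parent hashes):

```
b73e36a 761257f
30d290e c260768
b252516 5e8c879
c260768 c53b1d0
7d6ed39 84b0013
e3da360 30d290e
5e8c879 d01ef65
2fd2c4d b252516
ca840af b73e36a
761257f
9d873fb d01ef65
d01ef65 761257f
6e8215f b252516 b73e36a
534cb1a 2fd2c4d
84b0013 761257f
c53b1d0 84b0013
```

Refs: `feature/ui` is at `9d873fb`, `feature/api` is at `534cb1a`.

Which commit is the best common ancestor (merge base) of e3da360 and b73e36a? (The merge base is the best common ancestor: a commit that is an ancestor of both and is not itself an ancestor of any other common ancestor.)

Ancestors of e3da360: {30d290e, 761257f, 84b0013, c260768, c53b1d0, e3da360}.
Ancestors of b73e36a: {761257f, b73e36a}.
Common ancestors: {761257f}.
The only common ancestor is 761257f, so it is the merge base.

761257f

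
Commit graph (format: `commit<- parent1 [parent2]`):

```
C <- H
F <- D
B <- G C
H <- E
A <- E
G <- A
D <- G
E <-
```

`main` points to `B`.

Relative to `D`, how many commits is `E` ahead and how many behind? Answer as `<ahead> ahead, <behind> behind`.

0 ahead, 3 behind

Reachable from E: {E}.
Reachable from D: {A, D, E, G}.
Only in E's history (ahead): {} — 0.
Only in D's history (behind): {A, D, G} — 3.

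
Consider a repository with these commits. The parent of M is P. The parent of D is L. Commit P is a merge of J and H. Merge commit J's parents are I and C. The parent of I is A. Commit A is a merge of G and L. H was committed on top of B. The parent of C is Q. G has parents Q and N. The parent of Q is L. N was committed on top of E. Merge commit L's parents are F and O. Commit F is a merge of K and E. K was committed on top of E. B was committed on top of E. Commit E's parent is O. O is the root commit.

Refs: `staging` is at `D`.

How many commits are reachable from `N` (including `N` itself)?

3

Walking parent pointers from N: reachable set = {E, N, O}.
That is 3 commits.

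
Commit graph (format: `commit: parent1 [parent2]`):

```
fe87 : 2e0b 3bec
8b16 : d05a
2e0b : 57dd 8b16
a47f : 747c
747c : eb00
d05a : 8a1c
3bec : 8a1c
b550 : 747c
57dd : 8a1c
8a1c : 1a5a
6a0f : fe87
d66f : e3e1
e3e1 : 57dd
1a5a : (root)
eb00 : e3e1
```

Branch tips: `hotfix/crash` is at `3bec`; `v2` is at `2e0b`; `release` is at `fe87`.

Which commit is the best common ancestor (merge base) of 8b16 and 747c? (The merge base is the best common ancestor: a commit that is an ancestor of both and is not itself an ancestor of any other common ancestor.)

8a1c

Ancestors of 8b16: {1a5a, 8a1c, 8b16, d05a}.
Ancestors of 747c: {1a5a, 57dd, 747c, 8a1c, e3e1, eb00}.
Common ancestors: {1a5a, 8a1c}.
Among these, 8a1c is not an ancestor of any other common ancestor — it is the merge base.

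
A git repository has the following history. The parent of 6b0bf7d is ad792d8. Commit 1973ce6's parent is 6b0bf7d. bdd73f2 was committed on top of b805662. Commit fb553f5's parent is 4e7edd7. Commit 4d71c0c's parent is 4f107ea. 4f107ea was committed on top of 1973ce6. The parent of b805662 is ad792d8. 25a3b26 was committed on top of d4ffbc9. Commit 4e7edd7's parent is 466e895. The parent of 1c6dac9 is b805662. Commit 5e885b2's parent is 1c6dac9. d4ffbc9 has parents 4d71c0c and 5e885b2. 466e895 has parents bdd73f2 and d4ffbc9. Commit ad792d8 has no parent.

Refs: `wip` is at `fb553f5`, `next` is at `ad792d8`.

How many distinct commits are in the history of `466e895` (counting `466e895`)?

Walking parent pointers from 466e895: reachable set = {1973ce6, 1c6dac9, 466e895, 4d71c0c, 4f107ea, 5e885b2, 6b0bf7d, ad792d8, b805662, bdd73f2, d4ffbc9}.
That is 11 commits.

11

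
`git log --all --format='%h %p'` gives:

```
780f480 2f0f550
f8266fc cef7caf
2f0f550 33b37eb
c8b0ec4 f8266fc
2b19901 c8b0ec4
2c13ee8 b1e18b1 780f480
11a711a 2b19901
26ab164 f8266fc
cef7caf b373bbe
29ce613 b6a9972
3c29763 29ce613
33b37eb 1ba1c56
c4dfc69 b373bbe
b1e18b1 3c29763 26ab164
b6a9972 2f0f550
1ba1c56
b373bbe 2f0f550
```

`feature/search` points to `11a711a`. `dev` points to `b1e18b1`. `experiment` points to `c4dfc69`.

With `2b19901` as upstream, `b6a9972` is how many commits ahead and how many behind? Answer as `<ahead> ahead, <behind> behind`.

1 ahead, 5 behind

Reachable from b6a9972: {1ba1c56, 2f0f550, 33b37eb, b6a9972}.
Reachable from 2b19901: {1ba1c56, 2b19901, 2f0f550, 33b37eb, b373bbe, c8b0ec4, cef7caf, f8266fc}.
Only in b6a9972's history (ahead): {b6a9972} — 1.
Only in 2b19901's history (behind): {2b19901, b373bbe, c8b0ec4, cef7caf, f8266fc} — 5.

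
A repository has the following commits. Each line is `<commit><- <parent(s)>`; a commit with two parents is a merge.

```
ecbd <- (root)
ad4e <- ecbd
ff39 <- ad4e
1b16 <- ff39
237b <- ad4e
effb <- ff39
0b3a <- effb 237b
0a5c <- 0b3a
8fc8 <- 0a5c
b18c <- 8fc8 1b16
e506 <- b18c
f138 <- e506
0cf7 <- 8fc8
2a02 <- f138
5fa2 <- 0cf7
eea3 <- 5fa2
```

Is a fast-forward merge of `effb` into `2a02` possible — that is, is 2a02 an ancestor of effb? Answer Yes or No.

A fast-forward from 2a02 to effb is possible iff 2a02 is an ancestor of effb.
Ancestors of effb: {ad4e, ecbd, effb, ff39}.
2a02 is not among them, so fast-forward is not possible.

No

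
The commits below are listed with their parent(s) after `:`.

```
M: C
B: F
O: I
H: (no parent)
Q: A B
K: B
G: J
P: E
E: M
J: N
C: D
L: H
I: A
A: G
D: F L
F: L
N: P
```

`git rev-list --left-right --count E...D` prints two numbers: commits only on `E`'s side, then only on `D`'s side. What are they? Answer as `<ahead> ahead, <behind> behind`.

3 ahead, 0 behind

Reachable from E: {C, D, E, F, H, L, M}.
Reachable from D: {D, F, H, L}.
Only in E's history (ahead): {C, E, M} — 3.
Only in D's history (behind): {} — 0.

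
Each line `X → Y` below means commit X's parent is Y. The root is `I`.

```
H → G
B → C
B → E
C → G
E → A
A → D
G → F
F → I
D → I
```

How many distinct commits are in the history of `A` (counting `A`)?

Walking parent pointers from A: reachable set = {A, D, I}.
That is 3 commits.

3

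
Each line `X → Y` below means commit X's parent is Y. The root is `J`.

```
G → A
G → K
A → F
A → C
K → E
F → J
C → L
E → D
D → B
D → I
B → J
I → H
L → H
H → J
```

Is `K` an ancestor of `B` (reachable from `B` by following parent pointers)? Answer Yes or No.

No

Ancestors of B: {B, J}.
K is not in that set, so it is not an ancestor of B.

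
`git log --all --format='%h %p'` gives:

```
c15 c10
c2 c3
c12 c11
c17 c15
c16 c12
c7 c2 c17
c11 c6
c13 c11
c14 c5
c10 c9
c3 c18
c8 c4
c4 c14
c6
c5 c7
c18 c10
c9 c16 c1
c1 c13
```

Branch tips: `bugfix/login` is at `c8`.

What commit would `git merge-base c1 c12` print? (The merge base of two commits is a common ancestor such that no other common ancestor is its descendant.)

c11

Ancestors of c1: {c1, c11, c13, c6}.
Ancestors of c12: {c11, c12, c6}.
Common ancestors: {c11, c6}.
Among these, c11 is not an ancestor of any other common ancestor — it is the merge base.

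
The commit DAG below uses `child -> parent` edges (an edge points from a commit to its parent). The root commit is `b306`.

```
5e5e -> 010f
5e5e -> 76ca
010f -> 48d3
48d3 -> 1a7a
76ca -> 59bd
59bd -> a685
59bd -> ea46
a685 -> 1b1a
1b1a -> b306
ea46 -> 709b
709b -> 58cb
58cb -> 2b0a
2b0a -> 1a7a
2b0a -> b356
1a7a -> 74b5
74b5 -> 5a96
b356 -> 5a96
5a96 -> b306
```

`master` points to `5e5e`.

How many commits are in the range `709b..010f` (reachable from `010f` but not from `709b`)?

Reachable from 010f: {010f, 1a7a, 48d3, 5a96, 74b5, b306}.
Reachable from 709b: {1a7a, 2b0a, 58cb, 5a96, 709b, 74b5, b306, b356}.
In 010f's history but not 709b's: {010f, 48d3} — 2 commits.

2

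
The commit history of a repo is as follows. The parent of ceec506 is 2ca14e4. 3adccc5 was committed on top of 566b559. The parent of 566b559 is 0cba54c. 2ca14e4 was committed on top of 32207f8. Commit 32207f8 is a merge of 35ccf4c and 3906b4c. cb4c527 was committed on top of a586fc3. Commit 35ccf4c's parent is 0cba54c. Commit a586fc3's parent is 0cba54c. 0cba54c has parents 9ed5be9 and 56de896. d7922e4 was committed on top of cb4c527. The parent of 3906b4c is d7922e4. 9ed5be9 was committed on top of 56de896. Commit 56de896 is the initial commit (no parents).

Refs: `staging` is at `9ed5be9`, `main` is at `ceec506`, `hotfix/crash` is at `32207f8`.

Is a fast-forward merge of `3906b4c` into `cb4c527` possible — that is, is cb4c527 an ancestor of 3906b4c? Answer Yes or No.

A fast-forward from cb4c527 to 3906b4c is possible iff cb4c527 is an ancestor of 3906b4c.
Ancestors of 3906b4c: {0cba54c, 3906b4c, 56de896, 9ed5be9, a586fc3, cb4c527, d7922e4}.
cb4c527 is among them, so fast-forward is possible.

Yes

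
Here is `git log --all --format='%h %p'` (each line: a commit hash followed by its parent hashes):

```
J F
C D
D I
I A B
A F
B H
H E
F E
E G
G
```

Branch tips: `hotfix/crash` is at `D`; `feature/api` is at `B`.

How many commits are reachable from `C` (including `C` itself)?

Walking parent pointers from C: reachable set = {A, B, C, D, E, F, G, H, I}.
That is 9 commits.

9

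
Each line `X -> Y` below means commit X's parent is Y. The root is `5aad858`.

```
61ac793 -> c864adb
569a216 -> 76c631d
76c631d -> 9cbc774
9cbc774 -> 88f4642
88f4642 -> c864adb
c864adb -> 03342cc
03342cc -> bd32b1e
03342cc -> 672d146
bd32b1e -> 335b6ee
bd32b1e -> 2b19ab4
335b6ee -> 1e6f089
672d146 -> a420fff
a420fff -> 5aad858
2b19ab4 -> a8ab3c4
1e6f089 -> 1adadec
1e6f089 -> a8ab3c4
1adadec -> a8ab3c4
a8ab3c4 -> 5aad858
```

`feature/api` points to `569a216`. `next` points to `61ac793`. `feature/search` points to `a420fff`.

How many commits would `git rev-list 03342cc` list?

10

Walking parent pointers from 03342cc: reachable set = {03342cc, 1adadec, 1e6f089, 2b19ab4, 335b6ee, 5aad858, 672d146, a420fff, a8ab3c4, bd32b1e}.
That is 10 commits.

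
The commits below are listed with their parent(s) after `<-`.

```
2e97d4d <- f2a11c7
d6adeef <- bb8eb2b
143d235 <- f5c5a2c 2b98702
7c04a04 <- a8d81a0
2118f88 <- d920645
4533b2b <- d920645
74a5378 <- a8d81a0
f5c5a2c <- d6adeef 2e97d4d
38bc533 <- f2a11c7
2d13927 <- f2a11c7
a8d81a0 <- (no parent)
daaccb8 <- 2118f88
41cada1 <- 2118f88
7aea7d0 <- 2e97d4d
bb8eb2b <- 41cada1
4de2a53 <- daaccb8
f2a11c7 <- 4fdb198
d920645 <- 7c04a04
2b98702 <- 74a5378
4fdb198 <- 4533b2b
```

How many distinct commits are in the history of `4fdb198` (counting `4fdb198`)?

5

Walking parent pointers from 4fdb198: reachable set = {4533b2b, 4fdb198, 7c04a04, a8d81a0, d920645}.
That is 5 commits.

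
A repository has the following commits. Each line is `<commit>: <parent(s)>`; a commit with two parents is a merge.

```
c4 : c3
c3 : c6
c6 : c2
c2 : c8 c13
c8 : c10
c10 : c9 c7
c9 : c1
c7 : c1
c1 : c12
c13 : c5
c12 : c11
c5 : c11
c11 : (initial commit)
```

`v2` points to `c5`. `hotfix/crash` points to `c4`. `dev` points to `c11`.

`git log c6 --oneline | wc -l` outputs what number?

11

Walking parent pointers from c6: reachable set = {c1, c10, c11, c12, c13, c2, c5, c6, c7, c8, c9}.
That is 11 commits.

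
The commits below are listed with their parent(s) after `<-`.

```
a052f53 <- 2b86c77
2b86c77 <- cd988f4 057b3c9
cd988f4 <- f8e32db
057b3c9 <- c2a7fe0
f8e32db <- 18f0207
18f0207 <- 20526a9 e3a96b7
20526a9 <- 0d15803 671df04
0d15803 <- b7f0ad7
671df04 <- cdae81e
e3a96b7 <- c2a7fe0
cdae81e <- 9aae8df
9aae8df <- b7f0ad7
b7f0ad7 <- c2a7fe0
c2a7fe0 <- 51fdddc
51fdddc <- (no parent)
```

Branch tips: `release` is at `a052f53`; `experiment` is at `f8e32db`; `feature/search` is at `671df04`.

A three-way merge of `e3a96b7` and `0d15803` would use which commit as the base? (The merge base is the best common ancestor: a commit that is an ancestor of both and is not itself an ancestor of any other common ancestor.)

c2a7fe0

Ancestors of e3a96b7: {51fdddc, c2a7fe0, e3a96b7}.
Ancestors of 0d15803: {0d15803, 51fdddc, b7f0ad7, c2a7fe0}.
Common ancestors: {51fdddc, c2a7fe0}.
Among these, c2a7fe0 is not an ancestor of any other common ancestor — it is the merge base.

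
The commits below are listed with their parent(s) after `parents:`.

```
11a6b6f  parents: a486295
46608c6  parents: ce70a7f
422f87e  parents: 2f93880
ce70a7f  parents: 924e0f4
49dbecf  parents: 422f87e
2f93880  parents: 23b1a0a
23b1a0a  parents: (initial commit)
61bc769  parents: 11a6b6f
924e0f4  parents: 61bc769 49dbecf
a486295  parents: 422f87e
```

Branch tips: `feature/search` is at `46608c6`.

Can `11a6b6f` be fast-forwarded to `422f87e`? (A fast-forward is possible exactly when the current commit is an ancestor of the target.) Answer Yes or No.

A fast-forward from 11a6b6f to 422f87e is possible iff 11a6b6f is an ancestor of 422f87e.
Ancestors of 422f87e: {23b1a0a, 2f93880, 422f87e}.
11a6b6f is not among them, so fast-forward is not possible.

No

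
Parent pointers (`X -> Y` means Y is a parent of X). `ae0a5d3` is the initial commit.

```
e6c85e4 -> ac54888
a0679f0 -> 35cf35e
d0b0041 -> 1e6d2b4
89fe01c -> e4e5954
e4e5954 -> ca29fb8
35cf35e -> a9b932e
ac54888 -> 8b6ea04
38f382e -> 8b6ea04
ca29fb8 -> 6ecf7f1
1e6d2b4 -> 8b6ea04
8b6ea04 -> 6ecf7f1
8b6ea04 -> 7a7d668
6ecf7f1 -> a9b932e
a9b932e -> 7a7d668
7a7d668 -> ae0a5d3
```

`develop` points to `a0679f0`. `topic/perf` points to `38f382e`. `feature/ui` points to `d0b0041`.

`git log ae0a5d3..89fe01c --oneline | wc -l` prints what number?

6

Reachable from 89fe01c: {6ecf7f1, 7a7d668, 89fe01c, a9b932e, ae0a5d3, ca29fb8, e4e5954}.
Reachable from ae0a5d3: {ae0a5d3}.
In 89fe01c's history but not ae0a5d3's: {6ecf7f1, 7a7d668, 89fe01c, a9b932e, ca29fb8, e4e5954} — 6 commits.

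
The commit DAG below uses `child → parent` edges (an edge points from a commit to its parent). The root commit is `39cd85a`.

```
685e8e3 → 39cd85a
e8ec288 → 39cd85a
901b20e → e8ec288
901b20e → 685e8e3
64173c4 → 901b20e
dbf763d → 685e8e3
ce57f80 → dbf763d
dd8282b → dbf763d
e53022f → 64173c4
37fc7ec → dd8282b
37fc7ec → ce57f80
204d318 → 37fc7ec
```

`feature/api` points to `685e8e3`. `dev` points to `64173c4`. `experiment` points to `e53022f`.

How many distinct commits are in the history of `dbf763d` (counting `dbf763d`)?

Walking parent pointers from dbf763d: reachable set = {39cd85a, 685e8e3, dbf763d}.
That is 3 commits.

3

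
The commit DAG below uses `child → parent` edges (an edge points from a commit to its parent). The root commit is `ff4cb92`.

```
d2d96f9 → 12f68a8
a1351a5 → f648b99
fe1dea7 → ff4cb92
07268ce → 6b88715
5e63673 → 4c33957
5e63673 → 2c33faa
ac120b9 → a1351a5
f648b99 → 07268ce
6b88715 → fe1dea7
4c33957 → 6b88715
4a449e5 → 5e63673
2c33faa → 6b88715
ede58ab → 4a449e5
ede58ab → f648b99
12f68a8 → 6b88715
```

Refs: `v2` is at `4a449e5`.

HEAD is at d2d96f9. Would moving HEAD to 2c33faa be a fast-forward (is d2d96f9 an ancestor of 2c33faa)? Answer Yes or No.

No

A fast-forward from d2d96f9 to 2c33faa is possible iff d2d96f9 is an ancestor of 2c33faa.
Ancestors of 2c33faa: {2c33faa, 6b88715, fe1dea7, ff4cb92}.
d2d96f9 is not among them, so fast-forward is not possible.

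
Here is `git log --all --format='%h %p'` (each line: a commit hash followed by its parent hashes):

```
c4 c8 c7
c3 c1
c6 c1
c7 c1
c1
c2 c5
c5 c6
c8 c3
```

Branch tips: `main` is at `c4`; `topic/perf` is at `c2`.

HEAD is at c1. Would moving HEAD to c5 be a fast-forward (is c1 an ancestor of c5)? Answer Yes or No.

A fast-forward from c1 to c5 is possible iff c1 is an ancestor of c5.
Ancestors of c5: {c1, c5, c6}.
c1 is among them, so fast-forward is possible.

Yes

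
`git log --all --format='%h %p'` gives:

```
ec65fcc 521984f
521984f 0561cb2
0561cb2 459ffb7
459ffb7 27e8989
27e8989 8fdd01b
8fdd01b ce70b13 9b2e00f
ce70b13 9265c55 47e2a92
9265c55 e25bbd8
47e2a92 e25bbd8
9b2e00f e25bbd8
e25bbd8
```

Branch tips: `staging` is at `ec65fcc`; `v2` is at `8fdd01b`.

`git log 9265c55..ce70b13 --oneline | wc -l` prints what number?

2

Reachable from ce70b13: {47e2a92, 9265c55, ce70b13, e25bbd8}.
Reachable from 9265c55: {9265c55, e25bbd8}.
In ce70b13's history but not 9265c55's: {47e2a92, ce70b13} — 2 commits.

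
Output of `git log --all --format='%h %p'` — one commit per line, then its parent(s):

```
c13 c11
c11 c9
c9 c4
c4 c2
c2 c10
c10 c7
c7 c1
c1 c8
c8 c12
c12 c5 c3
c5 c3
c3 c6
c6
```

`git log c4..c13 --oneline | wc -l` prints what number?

3

Reachable from c13: {c1, c10, c11, c12, c13, c2, c3, c4, c5, c6, c7, c8, c9}.
Reachable from c4: {c1, c10, c12, c2, c3, c4, c5, c6, c7, c8}.
In c13's history but not c4's: {c11, c13, c9} — 3 commits.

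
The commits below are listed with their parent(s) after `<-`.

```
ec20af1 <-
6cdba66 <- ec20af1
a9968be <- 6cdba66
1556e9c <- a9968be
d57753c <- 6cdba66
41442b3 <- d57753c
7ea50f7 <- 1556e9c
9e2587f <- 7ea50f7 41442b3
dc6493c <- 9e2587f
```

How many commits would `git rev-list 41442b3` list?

4

Walking parent pointers from 41442b3: reachable set = {41442b3, 6cdba66, d57753c, ec20af1}.
That is 4 commits.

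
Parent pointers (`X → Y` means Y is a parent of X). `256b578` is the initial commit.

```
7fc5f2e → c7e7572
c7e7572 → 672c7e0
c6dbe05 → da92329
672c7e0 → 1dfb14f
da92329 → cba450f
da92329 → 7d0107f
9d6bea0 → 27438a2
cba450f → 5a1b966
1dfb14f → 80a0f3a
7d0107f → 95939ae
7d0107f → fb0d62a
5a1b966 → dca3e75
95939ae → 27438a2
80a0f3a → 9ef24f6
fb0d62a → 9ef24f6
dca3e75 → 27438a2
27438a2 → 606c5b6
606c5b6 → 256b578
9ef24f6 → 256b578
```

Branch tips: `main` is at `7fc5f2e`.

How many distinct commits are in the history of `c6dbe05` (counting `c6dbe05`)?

Walking parent pointers from c6dbe05: reachable set = {256b578, 27438a2, 5a1b966, 606c5b6, 7d0107f, 95939ae, 9ef24f6, c6dbe05, cba450f, da92329, dca3e75, fb0d62a}.
That is 12 commits.

12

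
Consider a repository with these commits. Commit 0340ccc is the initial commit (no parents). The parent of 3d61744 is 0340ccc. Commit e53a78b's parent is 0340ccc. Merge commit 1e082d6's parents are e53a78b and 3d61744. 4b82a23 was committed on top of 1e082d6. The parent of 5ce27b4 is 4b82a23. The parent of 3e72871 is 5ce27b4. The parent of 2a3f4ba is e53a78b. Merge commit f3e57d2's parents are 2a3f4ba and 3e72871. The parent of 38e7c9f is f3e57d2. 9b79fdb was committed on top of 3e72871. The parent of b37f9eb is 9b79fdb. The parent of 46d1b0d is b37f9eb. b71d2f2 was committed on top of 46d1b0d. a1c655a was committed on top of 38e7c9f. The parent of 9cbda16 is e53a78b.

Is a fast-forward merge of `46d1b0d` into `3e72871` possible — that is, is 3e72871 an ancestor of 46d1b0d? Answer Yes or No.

A fast-forward from 3e72871 to 46d1b0d is possible iff 3e72871 is an ancestor of 46d1b0d.
Ancestors of 46d1b0d: {0340ccc, 1e082d6, 3d61744, 3e72871, 46d1b0d, 4b82a23, 5ce27b4, 9b79fdb, b37f9eb, e53a78b}.
3e72871 is among them, so fast-forward is possible.

Yes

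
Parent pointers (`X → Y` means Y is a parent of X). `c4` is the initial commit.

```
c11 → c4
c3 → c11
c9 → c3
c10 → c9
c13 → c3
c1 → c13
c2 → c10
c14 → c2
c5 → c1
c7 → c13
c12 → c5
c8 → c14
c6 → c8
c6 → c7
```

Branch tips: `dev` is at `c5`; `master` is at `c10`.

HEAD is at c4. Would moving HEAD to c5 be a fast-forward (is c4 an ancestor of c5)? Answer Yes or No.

Yes

A fast-forward from c4 to c5 is possible iff c4 is an ancestor of c5.
Ancestors of c5: {c1, c11, c13, c3, c4, c5}.
c4 is among them, so fast-forward is possible.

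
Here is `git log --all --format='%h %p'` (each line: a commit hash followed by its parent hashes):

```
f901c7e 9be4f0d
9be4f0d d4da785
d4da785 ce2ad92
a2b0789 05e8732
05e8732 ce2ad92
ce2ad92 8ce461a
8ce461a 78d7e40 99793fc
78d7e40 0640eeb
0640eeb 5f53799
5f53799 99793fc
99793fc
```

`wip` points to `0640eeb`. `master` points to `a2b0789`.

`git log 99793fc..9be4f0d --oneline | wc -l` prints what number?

7

Reachable from 9be4f0d: {0640eeb, 5f53799, 78d7e40, 8ce461a, 99793fc, 9be4f0d, ce2ad92, d4da785}.
Reachable from 99793fc: {99793fc}.
In 9be4f0d's history but not 99793fc's: {0640eeb, 5f53799, 78d7e40, 8ce461a, 9be4f0d, ce2ad92, d4da785} — 7 commits.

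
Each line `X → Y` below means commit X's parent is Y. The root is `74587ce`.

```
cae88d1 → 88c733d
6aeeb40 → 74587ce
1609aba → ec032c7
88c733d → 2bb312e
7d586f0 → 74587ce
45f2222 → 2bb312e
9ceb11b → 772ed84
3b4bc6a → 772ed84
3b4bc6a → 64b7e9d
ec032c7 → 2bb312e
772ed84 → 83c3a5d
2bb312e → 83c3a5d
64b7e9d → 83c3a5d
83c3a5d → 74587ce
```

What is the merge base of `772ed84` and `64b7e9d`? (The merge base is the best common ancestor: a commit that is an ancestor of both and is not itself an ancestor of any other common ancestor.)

Ancestors of 772ed84: {74587ce, 772ed84, 83c3a5d}.
Ancestors of 64b7e9d: {64b7e9d, 74587ce, 83c3a5d}.
Common ancestors: {74587ce, 83c3a5d}.
Among these, 83c3a5d is not an ancestor of any other common ancestor — it is the merge base.

83c3a5d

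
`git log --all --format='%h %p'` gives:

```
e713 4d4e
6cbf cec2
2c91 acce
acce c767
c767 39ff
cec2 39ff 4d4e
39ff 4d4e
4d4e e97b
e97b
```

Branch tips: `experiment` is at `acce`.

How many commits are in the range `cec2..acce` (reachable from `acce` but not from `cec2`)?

2

Reachable from acce: {39ff, 4d4e, acce, c767, e97b}.
Reachable from cec2: {39ff, 4d4e, cec2, e97b}.
In acce's history but not cec2's: {acce, c767} — 2 commits.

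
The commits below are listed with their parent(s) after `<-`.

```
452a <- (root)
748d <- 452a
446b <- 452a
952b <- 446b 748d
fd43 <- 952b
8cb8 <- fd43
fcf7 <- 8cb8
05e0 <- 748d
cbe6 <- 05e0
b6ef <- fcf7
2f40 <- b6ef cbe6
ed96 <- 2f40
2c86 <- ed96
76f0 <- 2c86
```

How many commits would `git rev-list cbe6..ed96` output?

Reachable from ed96: {05e0, 2f40, 446b, 452a, 748d, 8cb8, 952b, b6ef, cbe6, ed96, fcf7, fd43}.
Reachable from cbe6: {05e0, 452a, 748d, cbe6}.
In ed96's history but not cbe6's: {2f40, 446b, 8cb8, 952b, b6ef, ed96, fcf7, fd43} — 8 commits.

8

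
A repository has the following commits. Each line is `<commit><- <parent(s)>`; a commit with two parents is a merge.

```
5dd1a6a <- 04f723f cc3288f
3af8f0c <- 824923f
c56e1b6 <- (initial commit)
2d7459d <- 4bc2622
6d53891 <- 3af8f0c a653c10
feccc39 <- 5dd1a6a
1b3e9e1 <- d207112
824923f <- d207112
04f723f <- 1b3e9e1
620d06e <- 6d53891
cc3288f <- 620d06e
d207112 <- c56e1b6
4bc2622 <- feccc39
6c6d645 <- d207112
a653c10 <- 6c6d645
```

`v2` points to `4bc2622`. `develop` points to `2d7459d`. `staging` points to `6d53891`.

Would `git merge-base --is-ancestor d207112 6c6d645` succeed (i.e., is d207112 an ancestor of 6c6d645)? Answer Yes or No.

Ancestors of 6c6d645 (commits reachable by following parents): {6c6d645, c56e1b6, d207112}.
d207112 is in that set, so it is an ancestor of 6c6d645.

Yes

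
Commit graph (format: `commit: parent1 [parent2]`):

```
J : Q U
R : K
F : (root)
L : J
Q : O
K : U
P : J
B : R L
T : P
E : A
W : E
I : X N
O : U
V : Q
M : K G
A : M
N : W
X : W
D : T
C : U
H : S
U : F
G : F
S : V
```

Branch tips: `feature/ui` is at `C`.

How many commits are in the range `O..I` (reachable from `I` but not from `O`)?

Reachable from I: {A, E, F, G, I, K, M, N, U, W, X}.
Reachable from O: {F, O, U}.
In I's history but not O's: {A, E, G, I, K, M, N, W, X} — 9 commits.

9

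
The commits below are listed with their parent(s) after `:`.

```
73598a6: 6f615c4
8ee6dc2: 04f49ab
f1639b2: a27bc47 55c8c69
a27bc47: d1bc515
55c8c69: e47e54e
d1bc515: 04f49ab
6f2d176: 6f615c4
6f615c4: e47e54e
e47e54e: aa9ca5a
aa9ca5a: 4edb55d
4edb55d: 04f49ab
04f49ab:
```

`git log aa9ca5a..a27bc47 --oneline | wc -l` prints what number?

2

Reachable from a27bc47: {04f49ab, a27bc47, d1bc515}.
Reachable from aa9ca5a: {04f49ab, 4edb55d, aa9ca5a}.
In a27bc47's history but not aa9ca5a's: {a27bc47, d1bc515} — 2 commits.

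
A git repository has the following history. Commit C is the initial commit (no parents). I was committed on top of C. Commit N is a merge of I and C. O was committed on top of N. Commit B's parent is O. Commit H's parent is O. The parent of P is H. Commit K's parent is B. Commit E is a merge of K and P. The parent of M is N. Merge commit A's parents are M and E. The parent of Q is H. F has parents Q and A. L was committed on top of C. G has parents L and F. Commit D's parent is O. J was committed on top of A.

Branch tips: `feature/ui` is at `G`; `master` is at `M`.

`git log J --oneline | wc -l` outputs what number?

Walking parent pointers from J: reachable set = {A, B, C, E, H, I, J, K, M, N, O, P}.
That is 12 commits.

12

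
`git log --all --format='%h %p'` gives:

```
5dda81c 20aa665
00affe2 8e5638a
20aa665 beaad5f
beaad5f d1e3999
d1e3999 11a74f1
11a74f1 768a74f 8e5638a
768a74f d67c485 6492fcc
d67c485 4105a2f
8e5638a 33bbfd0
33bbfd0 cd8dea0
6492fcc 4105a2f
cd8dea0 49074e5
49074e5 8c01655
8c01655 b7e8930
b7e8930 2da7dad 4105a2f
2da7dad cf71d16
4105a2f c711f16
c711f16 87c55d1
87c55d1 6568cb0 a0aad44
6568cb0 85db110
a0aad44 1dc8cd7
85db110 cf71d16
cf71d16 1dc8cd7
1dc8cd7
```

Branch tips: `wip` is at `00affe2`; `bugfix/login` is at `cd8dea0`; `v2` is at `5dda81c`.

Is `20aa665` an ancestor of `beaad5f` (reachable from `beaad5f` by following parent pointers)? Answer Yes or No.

No

Ancestors of beaad5f: {11a74f1, 1dc8cd7, 2da7dad, 33bbfd0, 4105a2f, 49074e5, 6492fcc, 6568cb0, 768a74f, 85db110, 87c55d1, 8c01655, 8e5638a, a0aad44, b7e8930, beaad5f, c711f16, cd8dea0, cf71d16, d1e3999, d67c485}.
20aa665 is not in that set, so it is not an ancestor of beaad5f.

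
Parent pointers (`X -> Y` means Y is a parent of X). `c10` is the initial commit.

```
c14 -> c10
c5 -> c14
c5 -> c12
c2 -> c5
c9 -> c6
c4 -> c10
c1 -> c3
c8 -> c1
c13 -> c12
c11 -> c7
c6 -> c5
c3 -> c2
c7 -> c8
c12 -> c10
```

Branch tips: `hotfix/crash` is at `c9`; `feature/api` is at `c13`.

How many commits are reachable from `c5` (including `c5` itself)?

Walking parent pointers from c5: reachable set = {c10, c12, c14, c5}.
That is 4 commits.

4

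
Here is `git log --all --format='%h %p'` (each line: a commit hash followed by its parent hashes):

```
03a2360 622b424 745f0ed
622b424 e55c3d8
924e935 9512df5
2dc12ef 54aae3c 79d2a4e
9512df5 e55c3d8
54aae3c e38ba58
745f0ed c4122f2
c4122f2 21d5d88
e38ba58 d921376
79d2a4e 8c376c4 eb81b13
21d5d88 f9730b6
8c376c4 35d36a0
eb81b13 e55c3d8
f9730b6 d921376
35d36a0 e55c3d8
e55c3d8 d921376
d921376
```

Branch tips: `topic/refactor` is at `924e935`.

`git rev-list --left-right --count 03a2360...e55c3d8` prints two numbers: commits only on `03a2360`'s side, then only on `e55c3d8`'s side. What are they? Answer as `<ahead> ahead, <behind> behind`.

6 ahead, 0 behind

Reachable from 03a2360: {03a2360, 21d5d88, 622b424, 745f0ed, c4122f2, d921376, e55c3d8, f9730b6}.
Reachable from e55c3d8: {d921376, e55c3d8}.
Only in 03a2360's history (ahead): {03a2360, 21d5d88, 622b424, 745f0ed, c4122f2, f9730b6} — 6.
Only in e55c3d8's history (behind): {} — 0.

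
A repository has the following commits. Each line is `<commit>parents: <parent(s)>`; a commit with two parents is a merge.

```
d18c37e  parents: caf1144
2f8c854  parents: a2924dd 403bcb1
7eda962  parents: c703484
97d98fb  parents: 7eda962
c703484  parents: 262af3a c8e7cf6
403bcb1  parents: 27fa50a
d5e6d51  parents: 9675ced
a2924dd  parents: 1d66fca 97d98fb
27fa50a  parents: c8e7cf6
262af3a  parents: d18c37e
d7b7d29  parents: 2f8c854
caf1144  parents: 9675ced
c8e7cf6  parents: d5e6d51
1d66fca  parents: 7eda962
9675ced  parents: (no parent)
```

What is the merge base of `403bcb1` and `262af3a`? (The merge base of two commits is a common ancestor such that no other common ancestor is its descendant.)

Ancestors of 403bcb1: {27fa50a, 403bcb1, 9675ced, c8e7cf6, d5e6d51}.
Ancestors of 262af3a: {262af3a, 9675ced, caf1144, d18c37e}.
Common ancestors: {9675ced}.
The only common ancestor is 9675ced, so it is the merge base.

9675ced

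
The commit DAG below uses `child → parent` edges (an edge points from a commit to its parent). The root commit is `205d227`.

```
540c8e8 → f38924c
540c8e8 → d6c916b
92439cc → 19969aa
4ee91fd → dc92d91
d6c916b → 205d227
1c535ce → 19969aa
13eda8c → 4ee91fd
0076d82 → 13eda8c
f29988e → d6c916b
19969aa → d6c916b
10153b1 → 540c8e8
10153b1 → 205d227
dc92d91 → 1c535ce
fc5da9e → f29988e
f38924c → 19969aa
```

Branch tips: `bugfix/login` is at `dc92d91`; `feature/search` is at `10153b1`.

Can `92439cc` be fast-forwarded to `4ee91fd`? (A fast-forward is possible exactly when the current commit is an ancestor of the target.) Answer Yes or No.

No

A fast-forward from 92439cc to 4ee91fd is possible iff 92439cc is an ancestor of 4ee91fd.
Ancestors of 4ee91fd: {19969aa, 1c535ce, 205d227, 4ee91fd, d6c916b, dc92d91}.
92439cc is not among them, so fast-forward is not possible.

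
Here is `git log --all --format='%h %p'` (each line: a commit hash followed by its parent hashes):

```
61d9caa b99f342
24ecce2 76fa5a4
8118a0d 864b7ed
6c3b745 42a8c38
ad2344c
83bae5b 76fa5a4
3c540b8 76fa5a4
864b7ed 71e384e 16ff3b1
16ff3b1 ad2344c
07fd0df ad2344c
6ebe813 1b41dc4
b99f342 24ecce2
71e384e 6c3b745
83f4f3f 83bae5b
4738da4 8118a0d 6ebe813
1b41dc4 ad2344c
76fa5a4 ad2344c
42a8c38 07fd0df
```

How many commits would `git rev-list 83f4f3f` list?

Walking parent pointers from 83f4f3f: reachable set = {76fa5a4, 83bae5b, 83f4f3f, ad2344c}.
That is 4 commits.

4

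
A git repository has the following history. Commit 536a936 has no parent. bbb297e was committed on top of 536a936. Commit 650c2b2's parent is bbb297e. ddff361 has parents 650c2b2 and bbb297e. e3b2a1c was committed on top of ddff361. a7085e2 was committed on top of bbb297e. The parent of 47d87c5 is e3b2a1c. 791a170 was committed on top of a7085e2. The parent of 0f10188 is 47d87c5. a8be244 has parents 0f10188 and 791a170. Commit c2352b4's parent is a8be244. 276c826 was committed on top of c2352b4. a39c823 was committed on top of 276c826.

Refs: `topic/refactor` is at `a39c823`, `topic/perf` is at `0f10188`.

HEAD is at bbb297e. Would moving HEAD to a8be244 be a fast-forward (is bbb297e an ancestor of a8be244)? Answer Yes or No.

A fast-forward from bbb297e to a8be244 is possible iff bbb297e is an ancestor of a8be244.
Ancestors of a8be244: {0f10188, 47d87c5, 536a936, 650c2b2, 791a170, a7085e2, a8be244, bbb297e, ddff361, e3b2a1c}.
bbb297e is among them, so fast-forward is possible.

Yes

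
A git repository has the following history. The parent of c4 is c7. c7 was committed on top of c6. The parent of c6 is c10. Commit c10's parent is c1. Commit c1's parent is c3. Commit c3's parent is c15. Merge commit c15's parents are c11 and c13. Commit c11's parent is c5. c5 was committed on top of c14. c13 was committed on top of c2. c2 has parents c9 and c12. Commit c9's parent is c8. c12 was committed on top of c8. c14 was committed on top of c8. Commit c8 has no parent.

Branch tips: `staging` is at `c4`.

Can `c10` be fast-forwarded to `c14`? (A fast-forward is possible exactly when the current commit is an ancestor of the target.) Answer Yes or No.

No

A fast-forward from c10 to c14 is possible iff c10 is an ancestor of c14.
Ancestors of c14: {c14, c8}.
c10 is not among them, so fast-forward is not possible.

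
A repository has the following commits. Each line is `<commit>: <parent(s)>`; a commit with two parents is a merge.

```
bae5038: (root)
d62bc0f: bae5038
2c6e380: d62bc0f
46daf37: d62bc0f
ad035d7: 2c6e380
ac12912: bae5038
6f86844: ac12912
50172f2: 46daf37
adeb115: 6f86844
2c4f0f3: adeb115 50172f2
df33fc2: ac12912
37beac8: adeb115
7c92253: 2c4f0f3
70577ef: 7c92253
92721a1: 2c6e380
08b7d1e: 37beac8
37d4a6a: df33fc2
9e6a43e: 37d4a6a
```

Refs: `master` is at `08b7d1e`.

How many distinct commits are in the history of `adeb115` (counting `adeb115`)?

Walking parent pointers from adeb115: reachable set = {6f86844, ac12912, adeb115, bae5038}.
That is 4 commits.

4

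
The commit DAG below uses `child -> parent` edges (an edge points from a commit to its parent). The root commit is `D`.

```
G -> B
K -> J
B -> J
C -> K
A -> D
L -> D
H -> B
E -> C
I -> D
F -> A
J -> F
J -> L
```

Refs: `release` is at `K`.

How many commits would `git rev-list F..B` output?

3

Reachable from B: {A, B, D, F, J, L}.
Reachable from F: {A, D, F}.
In B's history but not F's: {B, J, L} — 3 commits.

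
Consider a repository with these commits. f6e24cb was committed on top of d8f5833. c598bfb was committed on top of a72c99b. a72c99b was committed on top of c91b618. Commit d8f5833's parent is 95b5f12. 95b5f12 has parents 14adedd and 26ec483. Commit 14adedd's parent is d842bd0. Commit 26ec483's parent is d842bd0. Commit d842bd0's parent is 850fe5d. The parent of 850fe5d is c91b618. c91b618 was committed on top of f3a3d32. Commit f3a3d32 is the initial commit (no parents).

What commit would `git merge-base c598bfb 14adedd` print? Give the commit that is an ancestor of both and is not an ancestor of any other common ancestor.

Ancestors of c598bfb: {a72c99b, c598bfb, c91b618, f3a3d32}.
Ancestors of 14adedd: {14adedd, 850fe5d, c91b618, d842bd0, f3a3d32}.
Common ancestors: {c91b618, f3a3d32}.
Among these, c91b618 is not an ancestor of any other common ancestor — it is the merge base.

c91b618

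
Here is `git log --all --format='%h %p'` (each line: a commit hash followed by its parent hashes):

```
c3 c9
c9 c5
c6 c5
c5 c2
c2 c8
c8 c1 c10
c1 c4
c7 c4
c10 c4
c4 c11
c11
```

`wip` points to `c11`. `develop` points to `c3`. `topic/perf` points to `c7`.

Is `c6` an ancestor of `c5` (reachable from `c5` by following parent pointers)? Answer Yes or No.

No

Ancestors of c5: {c1, c10, c11, c2, c4, c5, c8}.
c6 is not in that set, so it is not an ancestor of c5.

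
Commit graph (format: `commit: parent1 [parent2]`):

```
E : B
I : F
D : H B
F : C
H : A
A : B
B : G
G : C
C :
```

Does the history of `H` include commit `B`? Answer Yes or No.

Ancestors of H (commits reachable by following parents): {A, B, C, G, H}.
B is in that set, so it is an ancestor of H.

Yes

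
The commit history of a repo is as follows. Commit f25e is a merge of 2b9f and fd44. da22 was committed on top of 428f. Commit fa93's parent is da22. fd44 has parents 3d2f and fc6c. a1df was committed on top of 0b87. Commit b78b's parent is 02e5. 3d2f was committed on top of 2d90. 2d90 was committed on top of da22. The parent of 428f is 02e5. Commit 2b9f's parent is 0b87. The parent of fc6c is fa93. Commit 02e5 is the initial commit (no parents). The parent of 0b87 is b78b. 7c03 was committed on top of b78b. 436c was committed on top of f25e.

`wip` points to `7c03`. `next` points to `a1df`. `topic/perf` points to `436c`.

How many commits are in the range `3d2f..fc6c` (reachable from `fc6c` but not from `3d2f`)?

2

Reachable from fc6c: {02e5, 428f, da22, fa93, fc6c}.
Reachable from 3d2f: {02e5, 2d90, 3d2f, 428f, da22}.
In fc6c's history but not 3d2f's: {fa93, fc6c} — 2 commits.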